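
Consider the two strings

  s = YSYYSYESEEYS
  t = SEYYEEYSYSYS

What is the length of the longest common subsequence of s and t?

One common subsequence of length 8: Y (s #1, t #3), then Y (s #3, t #4), then Y (s #4, t #7), then S (s #5, t #8), then Y (s #6, t #9), then S (s #8, t #10), then Y (s #11, t #11), then S (s #12, t #12). Since dp[12][12] = 8, nothing longer is possible.

8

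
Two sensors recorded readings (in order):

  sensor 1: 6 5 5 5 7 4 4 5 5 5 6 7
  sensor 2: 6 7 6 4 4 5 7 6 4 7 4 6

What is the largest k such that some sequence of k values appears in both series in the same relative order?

Match 6 [1,1]; then 7 [5,2]; then 4 [6,4]; then 4 [7,5]; then 5 [8,6]; then 6 [11,8]; then 7 [12,10] — 7 values in the same relative order in both, and the DP table's final entry dp[12][12] is also 7, so no common subsequence is longer.

7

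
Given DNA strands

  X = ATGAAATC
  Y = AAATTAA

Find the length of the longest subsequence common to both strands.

4

Let dp[i][j] be the LCS length of the first i bases of X and the first j bases of Y. dp[i][j] = dp[i-1][j-1]+1 when the i-th and j-th bases match, else max(dp[i-1][j], dp[i][j-1]).
    ·  A  A  A  T  T  A  A
 ·  0  0  0  0  0  0  0  0
 A  0  1  1  1  1  1  1  1
 T  0  1  1  1  2  2  2  2
 G  0  1  1  1  2  2  2  2
 A  0  1  2  2  2  2  3  3
 A  0  1  2  3  3  3  3  4
 A  0  1  2  3  3  3  4  4
 T  0  1  2  3  4  4  4  4
 C  0  1  2  3  4  4  4  4
dp[8][7] = 4. One LCS (by backtracking along matches): ATAA.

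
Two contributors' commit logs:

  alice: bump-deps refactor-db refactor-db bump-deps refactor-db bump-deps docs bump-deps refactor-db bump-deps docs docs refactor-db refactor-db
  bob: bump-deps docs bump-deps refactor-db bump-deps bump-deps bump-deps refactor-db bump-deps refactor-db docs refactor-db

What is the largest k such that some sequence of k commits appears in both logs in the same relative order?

Taking bump-deps (alice #1, bob #3); then refactor-db (alice #3, bob #4); then bump-deps (alice #4, bob #5); then bump-deps (alice #6, bob #6); then bump-deps (alice #8, bob #7); then refactor-db (alice #9, bob #8); then bump-deps (alice #10, bob #9); then docs (alice #12, bob #11); then refactor-db (alice #14, bob #12) gives a common subsequence of length 9. Since dp[14][12] = 9, nothing longer is possible.

9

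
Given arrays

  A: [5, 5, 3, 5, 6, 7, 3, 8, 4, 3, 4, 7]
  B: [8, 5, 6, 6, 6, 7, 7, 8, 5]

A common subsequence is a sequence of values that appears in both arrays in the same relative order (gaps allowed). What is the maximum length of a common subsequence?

4

Let dp[i][j] be the LCS length of the first i values of A and the first j values of B. dp[i][j] = dp[i-1][j-1]+1 when the i-th and j-th values match, else max(dp[i-1][j], dp[i][j-1]).
    ·  8  5  6  6  6  7  7  8  5
 ·  0  0  0  0  0  0  0  0  0  0
 5  0  0  1  1  1  1  1  1  1  1
 5  0  0  1  1  1  1  1  1  1  2
 3  0  0  1  1  1  1  1  1  1  2
 5  0  0  1  1  1  1  1  1  1  2
 6  0  0  1  2  2  2  2  2  2  2
 7  0  0  1  2  2  2  3  3  3  3
 3  0  0  1  2  2  2  3  3  3  3
 8  0  1  1  2  2  2  3  3  4  4
 4  0  1  1  2  2  2  3  3  4  4
 3  0  1  1  2  2  2  3  3  4  4
 4  0  1  1  2  2  2  3  3  4  4
 7  0  1  1  2  2  2  3  4  4  4
dp[12][9] = 4. One LCS (by backtracking along matches): 5, 6, 7, 8.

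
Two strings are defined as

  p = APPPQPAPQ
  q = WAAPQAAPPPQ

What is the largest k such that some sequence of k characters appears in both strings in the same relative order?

6

Taking A at p[1]=q[3]; then P at p[2]=q[4]; then P at p[4]=q[8]; then P at p[6]=q[9]; then P at p[8]=q[10]; then Q at p[9]=q[11] gives a common subsequence of length 6, and the DP table's final entry dp[9][11] is also 6, so no common subsequence is longer.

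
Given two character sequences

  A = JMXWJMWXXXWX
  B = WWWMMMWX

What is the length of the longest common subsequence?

Pick M at A[2]=B[5], M at A[6]=B[6], W at A[11]=B[7], X at A[12]=B[8]; all 4 characters appear in both, in order. Since dp[12][8] = 4, nothing longer is possible.

4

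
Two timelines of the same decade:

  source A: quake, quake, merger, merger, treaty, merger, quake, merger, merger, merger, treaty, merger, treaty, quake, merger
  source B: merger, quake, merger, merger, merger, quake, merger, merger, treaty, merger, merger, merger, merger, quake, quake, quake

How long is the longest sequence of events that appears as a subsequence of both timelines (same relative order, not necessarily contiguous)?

Match quake (source A #1, source B #2), quake (source A #2, source B #6), merger (source A #3, source B #7), merger (source A #4, source B #8), treaty (source A #5, source B #9), merger (source A #6, source B #10), merger (source A #8, source B #11), merger (source A #9, source B #12), merger (source A #10, source B #13), quake (source A #14, source B #16) — 10 events in the same relative order in both, and the DP table's final entry dp[15][16] is also 10, so no common subsequence is longer.

10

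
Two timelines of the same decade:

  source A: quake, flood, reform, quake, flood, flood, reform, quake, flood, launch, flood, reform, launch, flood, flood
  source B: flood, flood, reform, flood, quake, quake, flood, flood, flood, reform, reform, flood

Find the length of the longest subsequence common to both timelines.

Match flood [2,2], then reform [3,3], then quake [4,6], then flood [5,8], then flood [6,9], then reform [7,10], then reform [12,11], then flood [15,12] — 8 events in the same relative order in both. The LCS DP gives dp[15][12] = 8, so this is optimal.

8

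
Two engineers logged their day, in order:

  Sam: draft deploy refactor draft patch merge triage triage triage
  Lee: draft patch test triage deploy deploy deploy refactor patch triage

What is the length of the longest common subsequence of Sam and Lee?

5

Taking draft at Sam[1]=Lee[1] → deploy at Sam[2]=Lee[7] → refactor at Sam[3]=Lee[8] → patch at Sam[5]=Lee[9] → triage at Sam[9]=Lee[10] gives a common subsequence of length 5, and the DP table's final entry dp[9][10] is also 5, so no common subsequence is longer.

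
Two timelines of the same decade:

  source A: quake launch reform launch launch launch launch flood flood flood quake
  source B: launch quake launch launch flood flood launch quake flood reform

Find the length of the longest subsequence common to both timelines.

Pick quake at source A[1]=source B[2]; then launch at source A[6]=source B[3]; then launch at source A[7]=source B[4]; then flood at source A[8]=source B[5]; then flood at source A[9]=source B[6]; then flood at source A[10]=source B[9]; all 6 events appear in both, in order. dp[11][10] = 6 confirms this is the maximum.

6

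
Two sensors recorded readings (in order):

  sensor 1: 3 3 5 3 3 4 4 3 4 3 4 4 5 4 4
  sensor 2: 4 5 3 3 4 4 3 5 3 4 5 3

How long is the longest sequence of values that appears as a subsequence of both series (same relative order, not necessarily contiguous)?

9

Pick 5 (sensor 1 #3, sensor 2 #2); then 3 (sensor 1 #4, sensor 2 #3); then 3 (sensor 1 #5, sensor 2 #4); then 4 (sensor 1 #6, sensor 2 #5); then 4 (sensor 1 #7, sensor 2 #6); then 3 (sensor 1 #8, sensor 2 #7); then 3 (sensor 1 #10, sensor 2 #9); then 4 (sensor 1 #12, sensor 2 #10); then 5 (sensor 1 #13, sensor 2 #11); all 9 values appear in both, in order. The LCS DP gives dp[15][12] = 9, so this is optimal.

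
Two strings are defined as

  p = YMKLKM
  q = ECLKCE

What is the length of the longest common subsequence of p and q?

Match L at p[4]=q[3], K at p[5]=q[4] — 2 characters in the same relative order in both. Since dp[6][6] = 2, nothing longer is possible.

2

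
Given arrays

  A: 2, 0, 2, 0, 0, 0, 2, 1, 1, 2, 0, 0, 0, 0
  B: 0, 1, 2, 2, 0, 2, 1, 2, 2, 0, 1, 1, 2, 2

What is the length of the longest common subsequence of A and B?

One common subsequence of length 7: 2 [1,4], 0 [2,5], 2 [3,9], 0 [6,10], 1 [8,11], 1 [9,12], 2 [10,14]. dp[14][14] = 7 confirms this is the maximum.

7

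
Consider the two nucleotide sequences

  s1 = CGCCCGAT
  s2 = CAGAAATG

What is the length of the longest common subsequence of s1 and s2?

Taking C at s1[1]=s2[1], G at s1[2]=s2[3], A at s1[7]=s2[6], T at s1[8]=s2[7] gives a common subsequence of length 4. Since dp[8][8] = 4, nothing longer is possible.

4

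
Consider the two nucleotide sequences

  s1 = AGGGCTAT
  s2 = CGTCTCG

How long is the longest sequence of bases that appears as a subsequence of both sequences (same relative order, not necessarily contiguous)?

3

Match G at s1[2]=s2[2] → C at s1[5]=s2[4] → T at s1[6]=s2[5] — 3 bases in the same relative order in both, and the DP table's final entry dp[8][7] is also 3, so no common subsequence is longer.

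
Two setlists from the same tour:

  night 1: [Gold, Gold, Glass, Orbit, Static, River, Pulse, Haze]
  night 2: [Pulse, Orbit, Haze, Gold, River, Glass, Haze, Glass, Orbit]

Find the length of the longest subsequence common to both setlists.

3

Match Gold (night 1 #1, night 2 #4); then Glass (night 1 #3, night 2 #8); then Orbit (night 1 #4, night 2 #9) — 3 songs in the same relative order in both. Since dp[8][9] = 3, nothing longer is possible.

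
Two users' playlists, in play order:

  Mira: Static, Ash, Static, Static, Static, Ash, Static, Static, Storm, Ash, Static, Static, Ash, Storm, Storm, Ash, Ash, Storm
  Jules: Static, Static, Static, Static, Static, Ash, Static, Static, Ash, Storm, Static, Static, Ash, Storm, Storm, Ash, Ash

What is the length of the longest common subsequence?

Pick Static [1,2], then Static [3,3], then Static [4,4], then Static [5,5], then Ash [6,6], then Static [7,7], then Static [8,8], then Storm [9,10], then Static [11,11], then Static [12,12], then Ash [13,13], then Storm [14,14], then Storm [15,15], then Ash [16,16], then Ash [17,17]; all 15 songs appear in both, in order, and the DP table's final entry dp[18][17] is also 15, so no common subsequence is longer.

15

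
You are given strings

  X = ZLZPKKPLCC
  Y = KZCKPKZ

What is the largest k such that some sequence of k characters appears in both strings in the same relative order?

Taking Z (X #1, Y #2) → P (X #4, Y #5) → K (X #5, Y #6) gives a common subsequence of length 3, and the DP table's final entry dp[10][7] is also 3, so no common subsequence is longer.

3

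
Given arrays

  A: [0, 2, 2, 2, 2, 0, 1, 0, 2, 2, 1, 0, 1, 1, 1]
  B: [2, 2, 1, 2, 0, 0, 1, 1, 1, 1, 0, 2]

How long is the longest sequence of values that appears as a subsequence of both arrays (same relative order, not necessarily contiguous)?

9

Taking 2 [2,1]; then 2 [3,2]; then 2 [5,4]; then 0 [6,5]; then 0 [8,6]; then 1 [11,7]; then 1 [13,8]; then 1 [14,9]; then 1 [15,10] gives a common subsequence of length 9. The LCS DP gives dp[15][12] = 9, so this is optimal.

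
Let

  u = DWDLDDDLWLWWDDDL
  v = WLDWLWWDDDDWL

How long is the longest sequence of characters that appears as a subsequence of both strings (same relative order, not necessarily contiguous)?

11

Taking W [2,1]; then L [4,2]; then D [7,3]; then W [9,4]; then L [10,5]; then W [11,6]; then W [12,7]; then D [13,9]; then D [14,10]; then D [15,11]; then L [16,13] gives a common subsequence of length 11. dp[16][13] = 11 confirms this is the maximum.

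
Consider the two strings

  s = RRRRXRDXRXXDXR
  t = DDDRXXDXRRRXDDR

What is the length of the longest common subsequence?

8

Match R [1,4], R [2,9], R [3,10], R [4,11], X [5,12], D [7,13], D [12,14], R [14,15] — 8 characters in the same relative order in both, and the DP table's final entry dp[14][15] is also 8, so no common subsequence is longer.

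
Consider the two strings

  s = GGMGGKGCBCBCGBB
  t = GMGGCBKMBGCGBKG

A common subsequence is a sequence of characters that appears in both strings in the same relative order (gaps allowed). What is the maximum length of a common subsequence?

10

Taking G at s[2]=t[1] → M at s[3]=t[2] → G at s[5]=t[3] → G at s[7]=t[4] → C at s[8]=t[5] → B at s[9]=t[6] → B at s[11]=t[9] → C at s[12]=t[11] → G at s[13]=t[12] → B at s[14]=t[13] gives a common subsequence of length 10, and the DP table's final entry dp[15][15] is also 10, so no common subsequence is longer.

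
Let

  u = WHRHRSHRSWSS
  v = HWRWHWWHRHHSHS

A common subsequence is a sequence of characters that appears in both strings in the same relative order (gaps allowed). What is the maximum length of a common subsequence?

7

Taking W [1,7], then H [2,8], then R [3,9], then H [4,11], then S [6,12], then H [7,13], then S [12,14] gives a common subsequence of length 7. The LCS DP gives dp[12][14] = 7, so this is optimal.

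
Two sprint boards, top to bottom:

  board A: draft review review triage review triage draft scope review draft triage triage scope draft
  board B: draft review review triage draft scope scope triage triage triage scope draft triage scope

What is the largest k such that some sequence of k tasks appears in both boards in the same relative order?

10

Taking draft [1,1] → review [3,2] → review [5,3] → triage [6,4] → draft [7,5] → scope [8,7] → triage [11,9] → triage [12,10] → scope [13,11] → draft [14,12] gives a common subsequence of length 10. dp[14][14] = 10 confirms this is the maximum.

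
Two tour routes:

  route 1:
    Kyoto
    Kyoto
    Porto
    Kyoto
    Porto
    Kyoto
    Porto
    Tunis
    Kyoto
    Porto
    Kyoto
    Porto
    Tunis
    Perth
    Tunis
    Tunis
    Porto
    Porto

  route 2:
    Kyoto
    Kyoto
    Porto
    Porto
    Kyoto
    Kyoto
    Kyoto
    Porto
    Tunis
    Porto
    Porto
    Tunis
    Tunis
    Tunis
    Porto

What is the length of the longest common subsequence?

13

Match Kyoto at route 1[1]=route 2[1] → Kyoto at route 1[2]=route 2[2] → Porto at route 1[3]=route 2[4] → Kyoto at route 1[4]=route 2[6] → Kyoto at route 1[6]=route 2[7] → Porto at route 1[7]=route 2[8] → Tunis at route 1[8]=route 2[9] → Porto at route 1[10]=route 2[10] → Porto at route 1[12]=route 2[11] → Tunis at route 1[13]=route 2[12] → Tunis at route 1[15]=route 2[13] → Tunis at route 1[16]=route 2[14] → Porto at route 1[18]=route 2[15] — 13 stops in the same relative order in both. The LCS DP gives dp[18][15] = 13, so this is optimal.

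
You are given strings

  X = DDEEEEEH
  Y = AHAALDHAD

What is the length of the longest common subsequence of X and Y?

One common subsequence of length 2: D (X #1, Y #6), then D (X #2, Y #9). The LCS DP gives dp[8][9] = 2, so this is optimal.

2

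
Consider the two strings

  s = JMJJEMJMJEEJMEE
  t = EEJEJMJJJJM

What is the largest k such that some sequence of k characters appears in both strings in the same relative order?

Pick J (s #1, t #5); then M (s #2, t #6); then J (s #4, t #7); then J (s #7, t #8); then J (s #9, t #9); then J (s #12, t #10); then M (s #13, t #11); all 7 characters appear in both, in order, and the DP table's final entry dp[15][11] is also 7, so no common subsequence is longer.

7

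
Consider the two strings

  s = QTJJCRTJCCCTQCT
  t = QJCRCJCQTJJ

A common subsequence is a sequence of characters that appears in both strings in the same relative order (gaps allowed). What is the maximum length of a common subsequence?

8

Match Q (s #1, t #1) → J (s #4, t #2) → C (s #5, t #3) → R (s #6, t #4) → J (s #8, t #6) → C (s #11, t #7) → Q (s #13, t #8) → T (s #15, t #9) — 8 characters in the same relative order in both. Since dp[15][11] = 8, nothing longer is possible.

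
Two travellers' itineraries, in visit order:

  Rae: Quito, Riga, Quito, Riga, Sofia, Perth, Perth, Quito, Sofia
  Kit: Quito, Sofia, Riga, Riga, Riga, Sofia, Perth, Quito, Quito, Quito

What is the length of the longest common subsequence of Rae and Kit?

Pick Quito at Rae[1]=Kit[1], Riga at Rae[2]=Kit[4], Riga at Rae[4]=Kit[5], Sofia at Rae[5]=Kit[6], Perth at Rae[6]=Kit[7], Quito at Rae[8]=Kit[10]; all 6 stops appear in both, in order. Since dp[9][10] = 6, nothing longer is possible.

6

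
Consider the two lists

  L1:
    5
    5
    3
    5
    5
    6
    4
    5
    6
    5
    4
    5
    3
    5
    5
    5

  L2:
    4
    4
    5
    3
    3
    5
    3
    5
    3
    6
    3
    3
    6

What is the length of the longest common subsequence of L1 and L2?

One common subsequence of length 6: 5 at L1[1]=L2[3], 5 at L1[2]=L2[6], 3 at L1[3]=L2[7], 5 at L1[4]=L2[8], 6 at L1[6]=L2[10], 6 at L1[9]=L2[13]. dp[16][13] = 6 confirms this is the maximum.

6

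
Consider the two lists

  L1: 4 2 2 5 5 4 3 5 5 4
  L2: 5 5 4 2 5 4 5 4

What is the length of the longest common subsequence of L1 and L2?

6

Taking 4 (L1 #1, L2 #3); then 2 (L1 #3, L2 #4); then 5 (L1 #5, L2 #5); then 4 (L1 #6, L2 #6); then 5 (L1 #9, L2 #7); then 4 (L1 #10, L2 #8) gives a common subsequence of length 6, and the DP table's final entry dp[10][8] is also 6, so no common subsequence is longer.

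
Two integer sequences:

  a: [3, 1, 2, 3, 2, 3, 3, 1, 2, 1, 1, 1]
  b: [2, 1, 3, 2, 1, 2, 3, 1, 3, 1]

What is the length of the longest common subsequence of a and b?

7

Pick 1 at a[2]=b[2] → 3 at a[4]=b[3] → 2 at a[5]=b[4] → 1 at a[8]=b[5] → 2 at a[9]=b[6] → 1 at a[10]=b[8] → 1 at a[12]=b[10]; all 7 values appear in both, in order. dp[12][10] = 7 confirms this is the maximum.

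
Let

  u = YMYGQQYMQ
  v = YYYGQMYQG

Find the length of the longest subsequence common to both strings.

6

Match Y at u[1]=v[2], Y at u[3]=v[3], G at u[4]=v[4], Q at u[5]=v[5], Y at u[7]=v[7], Q at u[9]=v[8] — 6 characters in the same relative order in both. Since dp[9][9] = 6, nothing longer is possible.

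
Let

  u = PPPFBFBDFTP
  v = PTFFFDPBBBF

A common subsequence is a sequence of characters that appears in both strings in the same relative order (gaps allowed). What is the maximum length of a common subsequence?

Pick P (u #1, v #1); then P (u #2, v #7); then B (u #5, v #9); then B (u #7, v #10); then F (u #9, v #11); all 5 characters appear in both, in order. The LCS DP gives dp[11][11] = 5, so this is optimal.

5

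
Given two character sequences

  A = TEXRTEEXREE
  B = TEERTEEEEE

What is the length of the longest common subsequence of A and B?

8

Let dp[i][j] be the LCS length of the first i characters of A and the first j characters of B. dp[i][j] = dp[i-1][j-1]+1 when the i-th and j-th characters match, else max(dp[i-1][j], dp[i][j-1]).
    ·  T  E  E  R  T  E  E  E  E  E
 ·  0  0  0  0  0  0  0  0  0  0  0
 T  0  1  1  1  1  1  1  1  1  1  1
 E  0  1  2  2  2  2  2  2  2  2  2
 X  0  1  2  2  2  2  2  2  2  2  2
 R  0  1  2  2  3  3  3  3  3  3  3
 T  0  1  2  2  3  4  4  4  4  4  4
 E  0  1  2  3  3  4  5  5  5  5  5
 E  0  1  2  3  3  4  5  6  6  6  6
 X  0  1  2  3  3  4  5  6  6  6  6
 R  0  1  2  3  4  4  5  6  6  6  6
 E  0  1  2  3  4  4  5  6  7  7  7
 E  0  1  2  3  4  4  5  6  7  8  8
dp[11][10] = 8. One LCS (by backtracking along matches): TERTEEEE.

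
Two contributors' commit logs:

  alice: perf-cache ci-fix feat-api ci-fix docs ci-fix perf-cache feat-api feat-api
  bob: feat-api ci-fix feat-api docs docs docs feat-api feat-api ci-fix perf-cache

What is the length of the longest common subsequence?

One common subsequence of length 5: ci-fix (alice #2, bob #2); then feat-api (alice #3, bob #3); then docs (alice #5, bob #6); then ci-fix (alice #6, bob #9); then perf-cache (alice #7, bob #10). The LCS DP gives dp[9][10] = 5, so this is optimal.

5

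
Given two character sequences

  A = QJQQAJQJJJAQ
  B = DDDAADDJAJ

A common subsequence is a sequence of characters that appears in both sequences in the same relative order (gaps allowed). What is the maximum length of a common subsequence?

3

Pick J at A[2]=B[8], then A at A[5]=B[9], then J at A[10]=B[10]; all 3 characters appear in both, in order. dp[12][10] = 3 confirms this is the maximum.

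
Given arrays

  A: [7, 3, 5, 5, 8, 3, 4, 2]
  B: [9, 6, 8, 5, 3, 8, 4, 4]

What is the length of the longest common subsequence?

Let dp[i][j] be the LCS length of the first i values of A and the first j values of B. dp[i][j] = dp[i-1][j-1]+1 when the i-th and j-th values match, else max(dp[i-1][j], dp[i][j-1]).
    ·  9  6  8  5  3  8  4  4
 ·  0  0  0  0  0  0  0  0  0
 7  0  0  0  0  0  0  0  0  0
 3  0  0  0  0  0  1  1  1  1
 5  0  0  0  0  1  1  1  1  1
 5  0  0  0  0  1  1  1  1  1
 8  0  0  0  1  1  1  2  2  2
 3  0  0  0  1  1  2  2  2  2
 4  0  0  0  1  1  2  2  3  3
 2  0  0  0  1  1  2  2  3  3
dp[8][8] = 3. One LCS (by backtracking along matches): 3, 8, 4.

3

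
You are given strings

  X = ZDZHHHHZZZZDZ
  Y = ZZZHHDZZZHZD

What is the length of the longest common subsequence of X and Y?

9

One common subsequence of length 9: Z (X #1, Y #2); then Z (X #3, Y #3); then H (X #4, Y #4); then H (X #5, Y #5); then Z (X #8, Y #7); then Z (X #9, Y #8); then Z (X #10, Y #9); then Z (X #11, Y #11); then D (X #12, Y #12). Since dp[13][12] = 9, nothing longer is possible.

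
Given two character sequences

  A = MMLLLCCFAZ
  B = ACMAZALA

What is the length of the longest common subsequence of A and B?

3

Let dp[i][j] be the LCS length of the first i characters of A and the first j characters of B. dp[i][j] = dp[i-1][j-1]+1 when the i-th and j-th characters match, else max(dp[i-1][j], dp[i][j-1]).
    ·  A  C  M  A  Z  A  L  A
 ·  0  0  0  0  0  0  0  0  0
 M  0  0  0  1  1  1  1  1  1
 M  0  0  0  1  1  1  1  1  1
 L  0  0  0  1  1  1  1  2  2
 L  0  0  0  1  1  1  1  2  2
 L  0  0  0  1  1  1  1  2  2
 C  0  0  1  1  1  1  1  2  2
 C  0  0  1  1  1  1  1  2  2
 F  0  0  1  1  1  1  1  2  2
 A  0  1  1  1  2  2  2  2  3
 Z  0  1  1  1  2  3  3  3  3
dp[10][8] = 3. One LCS (by backtracking along matches): MLA.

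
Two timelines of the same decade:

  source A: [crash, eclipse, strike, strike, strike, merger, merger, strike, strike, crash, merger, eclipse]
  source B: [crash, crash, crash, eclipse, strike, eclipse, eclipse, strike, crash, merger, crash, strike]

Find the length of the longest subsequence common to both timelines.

6

Taking crash at source A[1]=source B[3], then eclipse at source A[2]=source B[4], then strike at source A[3]=source B[5], then strike at source A[4]=source B[8], then merger at source A[6]=source B[10], then strike at source A[9]=source B[12] gives a common subsequence of length 6. Since dp[12][12] = 6, nothing longer is possible.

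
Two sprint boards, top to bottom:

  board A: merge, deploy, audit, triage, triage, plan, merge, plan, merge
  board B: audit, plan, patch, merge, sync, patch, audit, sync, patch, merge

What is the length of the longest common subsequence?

4

Taking audit (board A #3, board B #1), plan (board A #6, board B #2), merge (board A #7, board B #4), merge (board A #9, board B #10) gives a common subsequence of length 4. dp[9][10] = 4 confirms this is the maximum.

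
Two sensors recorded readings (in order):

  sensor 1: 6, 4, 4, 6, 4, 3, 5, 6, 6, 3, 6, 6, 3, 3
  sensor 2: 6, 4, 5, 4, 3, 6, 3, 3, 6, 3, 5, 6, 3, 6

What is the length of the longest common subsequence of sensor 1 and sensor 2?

Taking 6 at sensor 1[1]=sensor 2[1], then 4 at sensor 1[2]=sensor 2[2], then 4 at sensor 1[3]=sensor 2[4], then 6 at sensor 1[4]=sensor 2[9], then 3 at sensor 1[6]=sensor 2[10], then 5 at sensor 1[7]=sensor 2[11], then 6 at sensor 1[9]=sensor 2[12], then 3 at sensor 1[10]=sensor 2[13], then 6 at sensor 1[12]=sensor 2[14] gives a common subsequence of length 9. The LCS DP gives dp[14][14] = 9, so this is optimal.

9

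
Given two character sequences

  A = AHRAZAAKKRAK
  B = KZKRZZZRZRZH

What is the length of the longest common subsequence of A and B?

Let dp[i][j] be the LCS length of the first i characters of A and the first j characters of B. dp[i][j] = dp[i-1][j-1]+1 when the i-th and j-th characters match, else max(dp[i-1][j], dp[i][j-1]).
    ·  K  Z  K  R  Z  Z  Z  R  Z  R  Z  H
 ·  0  0  0  0  0  0  0  0  0  0  0  0  0
 A  0  0  0  0  0  0  0  0  0  0  0  0  0
 H  0  0  0  0  0  0  0  0  0  0  0  0  1
 R  0  0  0  0  1  1  1  1  1  1  1  1  1
 A  0  0  0  0  1  1  1  1  1  1  1  1  1
 Z  0  0  1  1  1  2  2  2  2  2  2  2  2
 A  0  0  1  1  1  2  2  2  2  2  2  2  2
 A  0  0  1  1  1  2  2  2  2  2  2  2  2
 K  0  1  1  2  2  2  2  2  2  2  2  2  2
 K  0  1  1  2  2  2  2  2  2  2  2  2  2
 R  0  1  1  2  3  3  3  3  3  3  3  3  3
 A  0  1  1  2  3  3  3  3  3  3  3  3  3
 K  0  1  1  2  3  3  3  3  3  3  3  3  3
dp[12][12] = 3. One LCS (by backtracking along matches): RZR.

3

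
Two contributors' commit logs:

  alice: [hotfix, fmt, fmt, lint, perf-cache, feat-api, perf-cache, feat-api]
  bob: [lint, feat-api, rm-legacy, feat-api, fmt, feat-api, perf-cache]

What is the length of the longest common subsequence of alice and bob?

Match fmt [3,5], feat-api [6,6], perf-cache [7,7] — 3 commits in the same relative order in both. The LCS DP gives dp[8][7] = 3, so this is optimal.

3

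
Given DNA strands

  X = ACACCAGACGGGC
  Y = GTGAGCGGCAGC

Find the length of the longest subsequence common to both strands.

7

Match A [6,4], G [7,5], C [9,6], G [10,7], G [11,8], G [12,11], C [13,12] — 7 bases in the same relative order in both. dp[13][12] = 7 confirms this is the maximum.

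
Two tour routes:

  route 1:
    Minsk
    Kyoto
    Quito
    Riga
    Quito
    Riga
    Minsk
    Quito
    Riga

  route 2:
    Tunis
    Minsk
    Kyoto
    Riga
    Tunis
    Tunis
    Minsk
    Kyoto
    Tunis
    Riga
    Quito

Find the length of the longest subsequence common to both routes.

5

One common subsequence of length 5: Minsk [1,2], then Kyoto [2,3], then Riga [4,4], then Riga [6,10], then Quito [8,11], and the DP table's final entry dp[9][11] is also 5, so no common subsequence is longer.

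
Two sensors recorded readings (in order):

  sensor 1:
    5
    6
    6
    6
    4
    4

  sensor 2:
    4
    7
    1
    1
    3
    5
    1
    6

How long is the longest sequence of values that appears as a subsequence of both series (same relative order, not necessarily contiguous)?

2

Let dp[i][j] be the LCS length of the first i values of sensor 1 and the first j values of sensor 2. dp[i][j] = dp[i-1][j-1]+1 when the i-th and j-th values match, else max(dp[i-1][j], dp[i][j-1]).
    ·  4  7  1  1  3  5  1  6
 ·  0  0  0  0  0  0  0  0  0
 5  0  0  0  0  0  0  1  1  1
 6  0  0  0  0  0  0  1  1  2
 6  0  0  0  0  0  0  1  1  2
 6  0  0  0  0  0  0  1  1  2
 4  0  1  1  1  1  1  1  1  2
 4  0  1  1  1  1  1  1  1  2
dp[6][8] = 2. One LCS (by backtracking along matches): 5, 6.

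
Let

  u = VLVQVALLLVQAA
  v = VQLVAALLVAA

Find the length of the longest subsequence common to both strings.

Let dp[i][j] be the LCS length of the first i characters of u and the first j characters of v. dp[i][j] = dp[i-1][j-1]+1 when the i-th and j-th characters match, else max(dp[i-1][j], dp[i][j-1]).
    ·  V  Q  L  V  A  A  L  L  V  A  A
 ·  0  0  0  0  0  0  0  0  0  0  0  0
 V  0  1  1  1  1  1  1  1  1  1  1  1
 L  0  1  1  2  2  2  2  2  2  2  2  2
 V  0  1  1  2  3  3  3  3  3  3  3  3
 Q  0  1  2  2  3  3  3  3  3  3  3  3
 V  0  1  2  2  3  3  3  3  3  4  4  4
 A  0  1  2  2  3  4  4  4  4  4  5  5
 L  0  1  2  3  3  4  4  5  5  5  5  5
 L  0  1  2  3  3  4  4  5  6  6  6  6
 L  0  1  2  3  3  4  4  5  6  6  6  6
 V  0  1  2  3  4  4  4  5  6  7  7  7
 Q  0  1  2  3  4  4  4  5  6  7  7  7
 A  0  1  2  3  4  5  5  5  6  7  8  8
 A  0  1  2  3  4  5  6  6  6  7  8  9
dp[13][11] = 9. One LCS (by backtracking along matches): VLVALLVAA.

9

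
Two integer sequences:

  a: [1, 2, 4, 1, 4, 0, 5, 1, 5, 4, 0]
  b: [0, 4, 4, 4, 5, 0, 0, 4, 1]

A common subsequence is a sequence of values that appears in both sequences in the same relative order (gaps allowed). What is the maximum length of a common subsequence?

4

Let dp[i][j] be the LCS length of the first i values of a and the first j values of b. dp[i][j] = dp[i-1][j-1]+1 when the i-th and j-th values match, else max(dp[i-1][j], dp[i][j-1]).
    ·  0  4  4  4  5  0  0  4  1
 ·  0  0  0  0  0  0  0  0  0  0
 1  0  0  0  0  0  0  0  0  0  1
 2  0  0  0  0  0  0  0  0  0  1
 4  0  0  1  1  1  1  1  1  1  1
 1  0  0  1  1  1  1  1  1  1  2
 4  0  0  1  2  2  2  2  2  2  2
 0  0  1  1  2  2  2  3  3  3  3
 5  0  1  1  2  2  3  3  3  3  3
 1  0  1  1  2  2  3  3  3  3  4
 5  0  1  1  2  2  3  3  3  3  4
 4  0  1  2  2  3  3  3  3  4  4
 0  0  1  2  2  3  3  4  4  4  4
dp[11][9] = 4. One LCS (by backtracking along matches): 4, 4, 0, 1.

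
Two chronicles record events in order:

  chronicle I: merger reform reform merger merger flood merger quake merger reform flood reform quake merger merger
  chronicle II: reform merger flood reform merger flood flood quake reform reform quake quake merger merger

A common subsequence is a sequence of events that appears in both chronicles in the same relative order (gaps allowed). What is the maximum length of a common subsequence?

Match merger (chronicle I #1, chronicle II #2) → reform (chronicle I #3, chronicle II #4) → merger (chronicle I #4, chronicle II #5) → flood (chronicle I #6, chronicle II #7) → quake (chronicle I #8, chronicle II #8) → reform (chronicle I #10, chronicle II #9) → reform (chronicle I #12, chronicle II #10) → quake (chronicle I #13, chronicle II #12) → merger (chronicle I #14, chronicle II #13) → merger (chronicle I #15, chronicle II #14) — 10 events in the same relative order in both, and the DP table's final entry dp[15][14] is also 10, so no common subsequence is longer.

10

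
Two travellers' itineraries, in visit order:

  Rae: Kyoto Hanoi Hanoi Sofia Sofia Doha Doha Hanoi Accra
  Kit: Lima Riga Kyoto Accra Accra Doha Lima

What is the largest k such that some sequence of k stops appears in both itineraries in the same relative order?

Match Kyoto [1,3]; then Doha [6,6] — 2 stops in the same relative order in both. dp[9][7] = 2 confirms this is the maximum.

2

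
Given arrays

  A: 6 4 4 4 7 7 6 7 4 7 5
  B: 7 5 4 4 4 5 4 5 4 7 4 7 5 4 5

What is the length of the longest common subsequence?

7

One common subsequence of length 7: 4 (A #2, B #5), then 4 (A #3, B #7), then 4 (A #4, B #9), then 7 (A #5, B #10), then 7 (A #6, B #12), then 4 (A #9, B #14), then 5 (A #11, B #15), and the DP table's final entry dp[11][15] is also 7, so no common subsequence is longer.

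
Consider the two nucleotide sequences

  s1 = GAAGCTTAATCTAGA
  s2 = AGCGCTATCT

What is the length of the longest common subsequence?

One common subsequence of length 8: G at s1[1]=s2[2]; then G at s1[4]=s2[4]; then C at s1[5]=s2[5]; then T at s1[7]=s2[6]; then A at s1[9]=s2[7]; then T at s1[10]=s2[8]; then C at s1[11]=s2[9]; then T at s1[12]=s2[10]. Since dp[15][10] = 8, nothing longer is possible.

8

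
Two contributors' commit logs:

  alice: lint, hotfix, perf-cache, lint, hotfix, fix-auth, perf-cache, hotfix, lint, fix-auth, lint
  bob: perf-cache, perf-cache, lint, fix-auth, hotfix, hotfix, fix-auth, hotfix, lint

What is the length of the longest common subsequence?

Taking lint at alice[1]=bob[3], hotfix at alice[2]=bob[5], hotfix at alice[5]=bob[6], fix-auth at alice[6]=bob[7], hotfix at alice[8]=bob[8], lint at alice[11]=bob[9] gives a common subsequence of length 6. The LCS DP gives dp[11][9] = 6, so this is optimal.

6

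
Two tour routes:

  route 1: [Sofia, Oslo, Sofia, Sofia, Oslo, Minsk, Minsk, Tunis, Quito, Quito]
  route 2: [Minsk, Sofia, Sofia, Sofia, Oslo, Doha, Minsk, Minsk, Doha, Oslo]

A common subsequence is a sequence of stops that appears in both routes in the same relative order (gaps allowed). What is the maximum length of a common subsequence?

Match Sofia [1,2] → Sofia [3,3] → Sofia [4,4] → Oslo [5,5] → Minsk [6,7] → Minsk [7,8] — 6 stops in the same relative order in both. Since dp[10][10] = 6, nothing longer is possible.

6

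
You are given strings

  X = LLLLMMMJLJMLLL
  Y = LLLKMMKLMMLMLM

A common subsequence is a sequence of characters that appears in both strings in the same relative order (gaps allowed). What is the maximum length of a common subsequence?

9

Pick L (X #1, Y #1), L (X #2, Y #2), L (X #3, Y #3), L (X #4, Y #8), M (X #5, Y #9), M (X #6, Y #10), M (X #7, Y #12), L (X #9, Y #13), M (X #11, Y #14); all 9 characters appear in both, in order. Since dp[14][14] = 9, nothing longer is possible.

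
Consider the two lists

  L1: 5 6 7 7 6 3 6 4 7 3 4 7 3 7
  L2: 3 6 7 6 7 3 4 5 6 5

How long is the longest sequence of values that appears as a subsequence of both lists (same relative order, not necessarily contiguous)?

Match 6 (L1 #2, L2 #2), 7 (L1 #4, L2 #3), 6 (L1 #7, L2 #4), 7 (L1 #9, L2 #5), 3 (L1 #10, L2 #6), 4 (L1 #11, L2 #7) — 6 values in the same relative order in both. dp[14][10] = 6 confirms this is the maximum.

6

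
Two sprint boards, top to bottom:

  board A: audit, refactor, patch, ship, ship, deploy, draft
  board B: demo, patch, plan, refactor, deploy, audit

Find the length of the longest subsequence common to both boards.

2

Pick refactor at board A[2]=board B[4], then deploy at board A[6]=board B[5]; all 2 tasks appear in both, in order, and the DP table's final entry dp[7][6] is also 2, so no common subsequence is longer.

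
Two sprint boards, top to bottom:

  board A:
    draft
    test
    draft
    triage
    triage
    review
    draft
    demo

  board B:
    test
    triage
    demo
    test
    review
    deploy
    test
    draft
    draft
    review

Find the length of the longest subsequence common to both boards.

4

Pick test [2,1], triage [4,2], review [6,5], draft [7,9]; all 4 tasks appear in both, in order, and the DP table's final entry dp[8][10] is also 4, so no common subsequence is longer.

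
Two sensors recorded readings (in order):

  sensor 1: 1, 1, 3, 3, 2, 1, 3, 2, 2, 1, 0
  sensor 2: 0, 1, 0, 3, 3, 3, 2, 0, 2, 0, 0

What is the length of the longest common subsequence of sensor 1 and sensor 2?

One common subsequence of length 7: 1 [1,2], 3 [3,4], 3 [4,5], 3 [7,6], 2 [8,7], 2 [9,9], 0 [11,11]. The LCS DP gives dp[11][11] = 7, so this is optimal.

7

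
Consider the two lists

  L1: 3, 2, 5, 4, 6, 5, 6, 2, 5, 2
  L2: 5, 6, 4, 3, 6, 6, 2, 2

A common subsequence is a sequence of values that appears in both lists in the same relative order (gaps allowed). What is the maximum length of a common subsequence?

6

Let dp[i][j] be the LCS length of the first i values of L1 and the first j values of L2. dp[i][j] = dp[i-1][j-1]+1 when the i-th and j-th values match, else max(dp[i-1][j], dp[i][j-1]).
    ·  5  6  4  3  6  6  2  2
 ·  0  0  0  0  0  0  0  0  0
 3  0  0  0  0  1  1  1  1  1
 2  0  0  0  0  1  1  1  2  2
 5  0  1  1  1  1  1  1  2  2
 4  0  1  1  2  2  2  2  2  2
 6  0  1  2  2  2  3  3  3  3
 5  0  1  2  2  2  3  3  3  3
 6  0  1  2  2  2  3  4  4  4
 2  0  1  2  2  2  3  4  5  5
 5  0  1  2  2  2  3  4  5  5
 2  0  1  2  2  2  3  4  5  6
dp[10][8] = 6. One LCS (by backtracking along matches): 5, 4, 6, 6, 2, 2.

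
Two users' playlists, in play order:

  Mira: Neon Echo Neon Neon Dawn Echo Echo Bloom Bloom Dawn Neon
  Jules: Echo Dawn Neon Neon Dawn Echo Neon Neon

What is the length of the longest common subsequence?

6

One common subsequence of length 6: Echo at Mira[2]=Jules[1] → Neon at Mira[3]=Jules[3] → Neon at Mira[4]=Jules[4] → Dawn at Mira[5]=Jules[5] → Echo at Mira[6]=Jules[6] → Neon at Mira[11]=Jules[8], and the DP table's final entry dp[11][8] is also 6, so no common subsequence is longer.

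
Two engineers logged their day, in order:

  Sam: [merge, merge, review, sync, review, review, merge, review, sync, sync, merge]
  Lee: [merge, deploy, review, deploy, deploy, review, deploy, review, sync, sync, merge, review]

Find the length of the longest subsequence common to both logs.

Pick merge at Sam[1]=Lee[1], review at Sam[3]=Lee[3], review at Sam[5]=Lee[6], review at Sam[8]=Lee[8], sync at Sam[9]=Lee[9], sync at Sam[10]=Lee[10], merge at Sam[11]=Lee[11]; all 7 tasks appear in both, in order. The LCS DP gives dp[11][12] = 7, so this is optimal.

7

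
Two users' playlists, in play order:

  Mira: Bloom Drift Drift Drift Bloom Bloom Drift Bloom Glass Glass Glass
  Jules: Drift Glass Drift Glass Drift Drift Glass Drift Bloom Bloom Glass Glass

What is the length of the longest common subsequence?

7

Pick Drift [2,5], then Drift [3,6], then Drift [4,8], then Bloom [6,9], then Bloom [8,10], then Glass [10,11], then Glass [11,12]; all 7 songs appear in both, in order, and the DP table's final entry dp[11][12] is also 7, so no common subsequence is longer.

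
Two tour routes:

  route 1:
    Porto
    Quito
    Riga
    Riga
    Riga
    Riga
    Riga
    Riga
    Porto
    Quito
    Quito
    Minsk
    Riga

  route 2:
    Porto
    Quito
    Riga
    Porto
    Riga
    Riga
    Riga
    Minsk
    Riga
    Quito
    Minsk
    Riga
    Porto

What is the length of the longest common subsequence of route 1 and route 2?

Match Porto [1,1], Quito [2,2], Riga [3,3], Riga [4,5], Riga [5,6], Riga [6,7], Riga [8,9], Quito [11,10], Minsk [12,11], Riga [13,12] — 10 stops in the same relative order in both. dp[13][13] = 10 confirms this is the maximum.

10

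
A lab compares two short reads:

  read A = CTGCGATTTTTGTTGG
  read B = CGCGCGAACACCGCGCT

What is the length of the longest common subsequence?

7

One common subsequence of length 7: C [1,3], then G [3,4], then C [4,5], then G [5,6], then A [6,10], then G [12,15], then T [14,17]. Since dp[16][17] = 7, nothing longer is possible.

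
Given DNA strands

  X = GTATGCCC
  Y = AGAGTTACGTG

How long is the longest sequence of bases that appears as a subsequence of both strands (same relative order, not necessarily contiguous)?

5

Match G (X #1, Y #4); then T (X #2, Y #6); then A (X #3, Y #7); then T (X #4, Y #10); then G (X #5, Y #11) — 5 bases in the same relative order in both. Since dp[8][11] = 5, nothing longer is possible.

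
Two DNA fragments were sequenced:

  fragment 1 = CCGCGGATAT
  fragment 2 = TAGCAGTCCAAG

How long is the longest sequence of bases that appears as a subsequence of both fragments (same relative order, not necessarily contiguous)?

One common subsequence of length 5: C at fragment 1[1]=fragment 2[4]; then C at fragment 1[2]=fragment 2[8]; then C at fragment 1[4]=fragment 2[9]; then A at fragment 1[7]=fragment 2[10]; then A at fragment 1[9]=fragment 2[11]. Since dp[10][12] = 5, nothing longer is possible.

5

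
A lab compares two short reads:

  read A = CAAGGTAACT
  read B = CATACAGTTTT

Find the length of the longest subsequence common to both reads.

Pick C [1,1], then A [2,4], then A [3,6], then G [4,7], then T [6,10], then T [10,11]; all 6 bases appear in both, in order. Since dp[10][11] = 6, nothing longer is possible.

6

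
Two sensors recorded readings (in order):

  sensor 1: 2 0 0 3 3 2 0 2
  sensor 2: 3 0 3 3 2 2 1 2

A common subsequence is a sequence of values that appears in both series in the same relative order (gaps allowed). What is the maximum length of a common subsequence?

One common subsequence of length 5: 0 [3,2], 3 [4,3], 3 [5,4], 2 [6,6], 2 [8,8]. Since dp[8][8] = 5, nothing longer is possible.

5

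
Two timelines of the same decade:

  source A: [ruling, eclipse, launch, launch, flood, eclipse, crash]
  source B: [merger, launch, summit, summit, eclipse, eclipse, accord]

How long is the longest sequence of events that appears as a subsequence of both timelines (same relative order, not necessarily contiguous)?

One common subsequence of length 2: eclipse (source A #2, source B #5), then eclipse (source A #6, source B #6), and the DP table's final entry dp[7][7] is also 2, so no common subsequence is longer.

2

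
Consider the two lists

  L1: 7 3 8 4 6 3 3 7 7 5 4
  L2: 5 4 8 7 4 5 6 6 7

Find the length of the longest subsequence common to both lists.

Match 7 [1,4]; then 4 [4,5]; then 6 [5,8]; then 7 [9,9] — 4 values in the same relative order in both, and the DP table's final entry dp[11][9] is also 4, so no common subsequence is longer.

4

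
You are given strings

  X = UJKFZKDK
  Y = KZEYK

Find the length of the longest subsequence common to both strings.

3

Match K at X[3]=Y[1] → Z at X[5]=Y[2] → K at X[8]=Y[5] — 3 characters in the same relative order in both. The LCS DP gives dp[8][5] = 3, so this is optimal.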